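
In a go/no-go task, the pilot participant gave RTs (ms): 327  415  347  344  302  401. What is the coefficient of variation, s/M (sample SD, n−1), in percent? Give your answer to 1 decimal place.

n = 6, Σ = 2136, M = 356.0000
Σ(x−M)² = 9488.000; s = √(9488.000/5) = 43.5615
CV = 43.5615 / 356.0000 = 0.12236 = 12.236%

12.2%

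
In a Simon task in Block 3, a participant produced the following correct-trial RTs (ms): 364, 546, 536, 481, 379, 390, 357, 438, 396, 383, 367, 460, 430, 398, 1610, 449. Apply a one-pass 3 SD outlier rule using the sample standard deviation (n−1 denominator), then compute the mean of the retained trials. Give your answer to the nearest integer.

425 ms

n = 16, ΣRT = 7984, M = 499.000
Σ(x−M)² = 1367086.00; s = √(1367086.00/15) = 301.892
Cutoffs: 499.000 ± 3·301.892 → [-406.7, 1404.7]
Outside: 1610 → excluded.
Retained (n=15): Σ = 6374, mean = 6374/15 = 424.933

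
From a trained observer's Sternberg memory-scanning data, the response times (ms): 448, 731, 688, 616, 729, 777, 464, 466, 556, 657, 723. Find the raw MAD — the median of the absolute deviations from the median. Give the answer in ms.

74 ms

Sorted: 448, 464, 466, 556, 616, 657, 688, 723, 729, 731, 777 → median = 657
|x − 657|: 209, 74, 31, 41, 72, 120, 193, 191, 101, 0, 66
Sorted deviations: 0, 31, 41, 66, 72, 74, 101, 120, 191, 193, 209 → MAD = 74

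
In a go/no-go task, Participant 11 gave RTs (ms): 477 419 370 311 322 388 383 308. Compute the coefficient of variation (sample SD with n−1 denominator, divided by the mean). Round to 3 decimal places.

0.157

n = 8, Σ = 2978, M = 372.2500
Σ(x−M)² = 23931.500; s = √(23931.500/7) = 58.4704
CV = 58.4704 / 372.2500 = 0.15707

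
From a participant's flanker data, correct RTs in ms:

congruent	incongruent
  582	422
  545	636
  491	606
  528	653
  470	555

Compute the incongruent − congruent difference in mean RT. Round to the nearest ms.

M(congruent) = 2616/5 = 523.200
M(incongruent) = 2872/5 = 574.400
Difference = 574.400 − 523.200 = 51.200 ms

51 ms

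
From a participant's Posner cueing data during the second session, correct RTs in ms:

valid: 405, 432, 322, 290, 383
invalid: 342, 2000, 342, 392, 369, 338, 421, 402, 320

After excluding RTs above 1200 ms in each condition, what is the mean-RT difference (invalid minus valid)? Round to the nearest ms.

invalid: exclude 2000
M(valid) = 1832/5 = 366.400
M(invalid) = 2926/8 = 365.750
Difference = 365.750 − 366.400 = -0.650 ms

-1 ms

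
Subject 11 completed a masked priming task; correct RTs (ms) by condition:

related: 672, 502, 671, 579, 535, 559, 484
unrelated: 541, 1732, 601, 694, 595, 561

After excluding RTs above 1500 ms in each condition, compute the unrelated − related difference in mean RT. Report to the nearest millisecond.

unrelated: exclude 1732
M(related) = 4002/7 = 571.714
M(unrelated) = 2992/5 = 598.400
Difference = 598.400 − 571.714 = 26.686 ms

27 ms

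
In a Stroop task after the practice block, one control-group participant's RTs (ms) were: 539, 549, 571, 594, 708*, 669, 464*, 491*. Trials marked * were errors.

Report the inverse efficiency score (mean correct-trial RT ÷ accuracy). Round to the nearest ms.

Correct trials (n=5): 539, 549, 571, 594, 669
Mean correct RT = 2922/5 = 584.4000 ms
Proportion correct = 5/8
IES = 584.4000 / (5/8) = 935.040 ms

935 ms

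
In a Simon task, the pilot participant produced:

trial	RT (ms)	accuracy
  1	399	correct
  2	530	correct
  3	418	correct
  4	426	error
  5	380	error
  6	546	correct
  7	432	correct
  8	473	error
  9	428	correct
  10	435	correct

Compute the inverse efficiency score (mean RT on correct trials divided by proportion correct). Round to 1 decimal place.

650.6 ms

Correct trials (n=7): 399, 530, 418, 546, 432, 428, 435
Mean correct RT = 3188/7 = 455.4286 ms
Proportion correct = 7/10
IES = 455.4286 / (7/10) = 650.612 ms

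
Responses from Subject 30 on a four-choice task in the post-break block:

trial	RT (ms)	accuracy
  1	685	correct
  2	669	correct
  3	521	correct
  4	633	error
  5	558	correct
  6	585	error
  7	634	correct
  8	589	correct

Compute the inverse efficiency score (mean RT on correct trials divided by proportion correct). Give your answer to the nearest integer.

Correct trials (n=6): 685, 669, 521, 558, 634, 589
Mean correct RT = 3656/6 = 609.3333 ms
Proportion correct = 6/8
IES = 609.3333 / (6/8) = 812.444 ms

812 ms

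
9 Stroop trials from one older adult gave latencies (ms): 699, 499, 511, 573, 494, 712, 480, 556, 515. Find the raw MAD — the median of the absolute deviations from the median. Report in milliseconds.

35 ms

Sorted: 480, 494, 499, 511, 515, 556, 573, 699, 712 → median = 515
|x − 515|: 184, 16, 4, 58, 21, 197, 35, 41, 0
Sorted deviations: 0, 4, 16, 21, 35, 41, 58, 184, 197 → MAD = 35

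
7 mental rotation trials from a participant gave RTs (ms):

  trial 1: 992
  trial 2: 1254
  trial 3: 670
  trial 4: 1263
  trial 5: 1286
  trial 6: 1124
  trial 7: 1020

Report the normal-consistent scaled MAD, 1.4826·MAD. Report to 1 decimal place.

Sorted: 670, 992, 1020, 1124, 1254, 1263, 1286 → median = 1124
|x − 1124| sorted: 0, 104, 130, 132, 139, 162, 454 → MAD = 132
Robust SD ≈ 1.4826 × 132 = 195.703

195.7 ms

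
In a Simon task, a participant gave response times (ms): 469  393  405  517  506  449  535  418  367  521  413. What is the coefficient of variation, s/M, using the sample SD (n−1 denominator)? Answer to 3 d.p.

0.130

n = 11, Σ = 4993, M = 453.9091
Σ(x−M)² = 34640.909; s = √(34640.909/10) = 58.8565
CV = 58.8565 / 453.9091 = 0.12967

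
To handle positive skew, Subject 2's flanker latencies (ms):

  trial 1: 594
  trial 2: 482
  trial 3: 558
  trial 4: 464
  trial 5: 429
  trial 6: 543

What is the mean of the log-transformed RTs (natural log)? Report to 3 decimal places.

6.231

ln(RT): 6.3869, 6.1779, 6.3244, 6.1399, 6.0615, 6.2971
Σ ln(RT) = 37.3876
Mean = 37.3876/6 = 6.23127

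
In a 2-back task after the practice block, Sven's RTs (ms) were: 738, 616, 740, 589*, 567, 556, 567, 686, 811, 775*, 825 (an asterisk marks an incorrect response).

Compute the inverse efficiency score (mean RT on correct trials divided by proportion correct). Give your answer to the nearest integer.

829 ms

Correct trials (n=9): 738, 616, 740, 567, 556, 567, 686, 811, 825
Mean correct RT = 6106/9 = 678.4444 ms
Proportion correct = 9/11
IES = 678.4444 / (9/11) = 829.210 ms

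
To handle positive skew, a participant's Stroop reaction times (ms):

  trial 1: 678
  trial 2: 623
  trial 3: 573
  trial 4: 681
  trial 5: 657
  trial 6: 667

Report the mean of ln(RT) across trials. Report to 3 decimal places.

6.470

ln(RT): 6.5191, 6.4345, 6.3509, 6.5236, 6.4877, 6.5028
Σ ln(RT) = 38.8186
Mean = 38.8186/6 = 6.46977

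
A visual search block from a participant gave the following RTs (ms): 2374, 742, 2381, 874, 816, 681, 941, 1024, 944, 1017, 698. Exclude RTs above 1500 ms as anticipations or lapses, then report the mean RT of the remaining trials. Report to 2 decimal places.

Excluded: 2374, 2381
Retained (n=9): Σ = 7737
Mean = 7737/9 = 859.6667

859.67 ms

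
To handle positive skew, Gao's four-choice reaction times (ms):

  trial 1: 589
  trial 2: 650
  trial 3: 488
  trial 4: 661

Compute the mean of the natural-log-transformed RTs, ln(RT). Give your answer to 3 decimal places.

6.385

ln(RT): 6.3784, 6.4770, 6.1903, 6.4938
Σ ln(RT) = 25.5395
Mean = 25.5395/4 = 6.38487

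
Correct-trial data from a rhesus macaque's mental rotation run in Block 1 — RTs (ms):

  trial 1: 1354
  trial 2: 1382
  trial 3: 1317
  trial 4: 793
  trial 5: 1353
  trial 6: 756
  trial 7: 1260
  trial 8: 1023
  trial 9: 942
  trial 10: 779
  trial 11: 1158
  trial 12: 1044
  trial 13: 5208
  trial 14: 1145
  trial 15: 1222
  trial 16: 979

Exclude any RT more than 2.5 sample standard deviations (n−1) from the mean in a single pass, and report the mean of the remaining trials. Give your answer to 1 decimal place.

1100.5 ms

n = 16, ΣRT = 21715, M = 1357.188
Σ(x−M)² = 16482644.44; s = √(16482644.44/15) = 1048.257
Cutoffs: 1357.188 ± 2.5·1048.257 → [-1263.5, 3977.8]
Outside: 5208 → excluded.
Retained (n=15): Σ = 16507, mean = 16507/15 = 1100.467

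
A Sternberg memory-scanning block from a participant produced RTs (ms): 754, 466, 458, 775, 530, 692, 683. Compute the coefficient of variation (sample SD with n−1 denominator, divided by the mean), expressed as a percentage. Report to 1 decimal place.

n = 7, Σ = 4358, M = 622.5714
Σ(x−M)² = 109147.714; s = √(109147.714/6) = 134.8751
CV = 134.8751 / 622.5714 = 0.21664 = 21.664%

21.7%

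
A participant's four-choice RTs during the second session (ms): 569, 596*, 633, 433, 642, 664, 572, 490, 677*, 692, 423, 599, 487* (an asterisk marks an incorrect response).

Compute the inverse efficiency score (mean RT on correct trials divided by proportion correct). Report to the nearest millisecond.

743 ms

Correct trials (n=10): 569, 633, 433, 642, 664, 572, 490, 692, 423, 599
Mean correct RT = 5717/10 = 571.7000 ms
Proportion correct = 10/13
IES = 571.7000 / (10/13) = 743.210 ms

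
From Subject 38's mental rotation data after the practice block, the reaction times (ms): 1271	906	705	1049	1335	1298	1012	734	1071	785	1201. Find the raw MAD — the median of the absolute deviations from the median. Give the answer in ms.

222 ms

Sorted: 705, 734, 785, 906, 1012, 1049, 1071, 1201, 1271, 1298, 1335 → median = 1049
|x − 1049|: 222, 143, 344, 0, 286, 249, 37, 315, 22, 264, 152
Sorted deviations: 0, 22, 37, 143, 152, 222, 249, 264, 286, 315, 344 → MAD = 222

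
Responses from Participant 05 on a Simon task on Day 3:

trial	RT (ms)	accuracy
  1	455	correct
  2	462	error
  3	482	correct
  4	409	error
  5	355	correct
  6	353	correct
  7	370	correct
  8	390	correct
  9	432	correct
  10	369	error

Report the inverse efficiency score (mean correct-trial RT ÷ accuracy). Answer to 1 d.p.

579.0 ms

Correct trials (n=7): 455, 482, 355, 353, 370, 390, 432
Mean correct RT = 2837/7 = 405.2857 ms
Proportion correct = 7/10
IES = 405.2857 / (7/10) = 578.980 ms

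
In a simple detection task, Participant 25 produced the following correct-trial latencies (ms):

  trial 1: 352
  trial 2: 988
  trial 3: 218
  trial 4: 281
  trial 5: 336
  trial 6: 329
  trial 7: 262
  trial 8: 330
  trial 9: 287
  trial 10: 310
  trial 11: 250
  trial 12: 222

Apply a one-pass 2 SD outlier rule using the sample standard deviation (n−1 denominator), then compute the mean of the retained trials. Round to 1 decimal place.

n = 12, ΣRT = 4165, M = 347.083
Σ(x−M)² = 469864.92; s = √(469864.92/11) = 206.676
Cutoffs: 347.083 ± 2·206.676 → [-66.3, 760.4]
Outside: 988 → excluded.
Retained (n=11): Σ = 3177, mean = 3177/11 = 288.818

288.8 ms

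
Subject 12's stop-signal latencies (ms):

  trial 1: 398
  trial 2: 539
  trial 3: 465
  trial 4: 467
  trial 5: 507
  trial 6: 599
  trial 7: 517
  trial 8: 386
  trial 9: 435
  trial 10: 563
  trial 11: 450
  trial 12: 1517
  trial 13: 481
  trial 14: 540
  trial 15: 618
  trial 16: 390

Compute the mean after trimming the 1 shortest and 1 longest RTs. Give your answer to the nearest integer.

Sorted: 386, 390, 398, 435, 450, 465, 467, 481, 507, 517, 539, 540, 563, 599, 618, 1517
Drop lowest 1 (386) and highest 1 (1517)
Remaining (n=14): Σ = 6969, mean = 6969/14 = 497.786

498 ms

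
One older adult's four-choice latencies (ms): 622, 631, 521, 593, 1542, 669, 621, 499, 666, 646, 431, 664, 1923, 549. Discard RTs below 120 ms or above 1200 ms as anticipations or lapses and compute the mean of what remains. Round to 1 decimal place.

592.7 ms

Excluded: 1542, 1923
Retained (n=12): Σ = 7112
Mean = 7112/12 = 592.6667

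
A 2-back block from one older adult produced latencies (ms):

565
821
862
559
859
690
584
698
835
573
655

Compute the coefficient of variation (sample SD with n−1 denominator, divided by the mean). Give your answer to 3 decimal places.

n = 11, Σ = 7701, M = 700.0909
Σ(x−M)² = 154210.909; s = √(154210.909/10) = 124.1817
CV = 124.1817 / 700.0909 = 0.17738

0.177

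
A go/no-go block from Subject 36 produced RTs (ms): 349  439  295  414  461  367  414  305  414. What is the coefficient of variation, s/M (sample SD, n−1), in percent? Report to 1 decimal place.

n = 9, Σ = 3458, M = 384.2222
Σ(x−M)² = 27329.556; s = √(27329.556/8) = 58.4482
CV = 58.4482 / 384.2222 = 0.15212 = 15.212%

15.2%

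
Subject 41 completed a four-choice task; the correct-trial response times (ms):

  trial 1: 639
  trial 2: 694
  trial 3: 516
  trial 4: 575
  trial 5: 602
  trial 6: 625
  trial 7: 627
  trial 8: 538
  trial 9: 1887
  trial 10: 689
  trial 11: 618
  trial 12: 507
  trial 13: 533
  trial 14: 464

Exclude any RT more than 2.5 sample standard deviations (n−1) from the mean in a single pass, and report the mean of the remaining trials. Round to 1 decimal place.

586.7 ms

n = 14, ΣRT = 9514, M = 679.571
Σ(x−M)² = 1630845.43; s = √(1630845.43/13) = 354.189
Cutoffs: 679.571 ± 2.5·354.189 → [-205.9, 1565.0]
Outside: 1887 → excluded.
Retained (n=13): Σ = 7627, mean = 7627/13 = 586.692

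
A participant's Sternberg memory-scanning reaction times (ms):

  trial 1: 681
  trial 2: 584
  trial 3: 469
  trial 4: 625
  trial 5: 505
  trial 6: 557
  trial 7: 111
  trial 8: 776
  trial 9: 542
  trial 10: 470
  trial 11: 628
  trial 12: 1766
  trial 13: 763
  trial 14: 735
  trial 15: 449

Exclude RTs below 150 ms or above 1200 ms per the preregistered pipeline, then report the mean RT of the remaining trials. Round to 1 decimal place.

598.8 ms

Excluded: 111, 1766
Retained (n=13): Σ = 7784
Mean = 7784/13 = 598.7692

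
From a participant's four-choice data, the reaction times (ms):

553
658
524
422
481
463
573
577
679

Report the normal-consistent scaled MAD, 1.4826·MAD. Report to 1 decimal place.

Sorted: 422, 463, 481, 524, 553, 573, 577, 658, 679 → median = 553
|x − 553| sorted: 0, 20, 24, 29, 72, 90, 105, 126, 131 → MAD = 72
Robust SD ≈ 1.4826 × 72 = 106.747

106.7 ms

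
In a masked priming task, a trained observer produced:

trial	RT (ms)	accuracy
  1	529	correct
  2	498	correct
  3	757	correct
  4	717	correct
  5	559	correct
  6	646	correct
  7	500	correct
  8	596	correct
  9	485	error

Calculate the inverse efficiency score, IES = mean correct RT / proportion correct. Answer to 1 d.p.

675.3 ms

Correct trials (n=8): 529, 498, 757, 717, 559, 646, 500, 596
Mean correct RT = 4802/8 = 600.2500 ms
Proportion correct = 8/9
IES = 600.2500 / (8/9) = 675.281 ms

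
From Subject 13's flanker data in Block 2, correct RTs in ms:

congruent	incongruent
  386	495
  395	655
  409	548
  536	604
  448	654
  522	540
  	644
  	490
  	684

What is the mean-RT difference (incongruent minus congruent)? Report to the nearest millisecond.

141 ms

M(congruent) = 2696/6 = 449.333
M(incongruent) = 5314/9 = 590.444
Difference = 590.444 − 449.333 = 141.111 ms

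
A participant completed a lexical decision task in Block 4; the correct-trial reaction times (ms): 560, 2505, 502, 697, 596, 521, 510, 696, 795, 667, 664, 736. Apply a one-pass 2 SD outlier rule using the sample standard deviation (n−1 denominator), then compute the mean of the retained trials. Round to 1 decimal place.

631.3 ms

n = 12, ΣRT = 9449, M = 787.417
Σ(x−M)² = 3316816.92; s = √(3316816.92/11) = 549.116
Cutoffs: 787.417 ± 2·549.116 → [-310.8, 1885.6]
Outside: 2505 → excluded.
Retained (n=11): Σ = 6944, mean = 6944/11 = 631.273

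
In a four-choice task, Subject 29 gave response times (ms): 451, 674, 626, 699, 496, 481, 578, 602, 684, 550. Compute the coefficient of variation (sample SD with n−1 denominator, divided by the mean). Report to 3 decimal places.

0.152

n = 10, Σ = 5841, M = 584.1000
Σ(x−M)² = 70646.900; s = √(70646.900/9) = 88.5983
CV = 88.5983 / 584.1000 = 0.15168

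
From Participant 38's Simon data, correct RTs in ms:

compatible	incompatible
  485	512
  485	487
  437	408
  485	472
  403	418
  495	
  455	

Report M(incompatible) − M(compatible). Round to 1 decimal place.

-4.2 ms

M(compatible) = 3245/7 = 463.571
M(incompatible) = 2297/5 = 459.400
Difference = 459.400 − 463.571 = -4.171 ms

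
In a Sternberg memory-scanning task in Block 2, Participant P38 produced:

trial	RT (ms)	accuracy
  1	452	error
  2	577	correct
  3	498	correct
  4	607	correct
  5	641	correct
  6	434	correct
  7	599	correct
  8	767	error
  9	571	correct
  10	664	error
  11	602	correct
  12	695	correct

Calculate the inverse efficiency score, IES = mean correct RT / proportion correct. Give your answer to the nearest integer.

774 ms

Correct trials (n=9): 577, 498, 607, 641, 434, 599, 571, 602, 695
Mean correct RT = 5224/9 = 580.4444 ms
Proportion correct = 9/12
IES = 580.4444 / (9/12) = 773.926 ms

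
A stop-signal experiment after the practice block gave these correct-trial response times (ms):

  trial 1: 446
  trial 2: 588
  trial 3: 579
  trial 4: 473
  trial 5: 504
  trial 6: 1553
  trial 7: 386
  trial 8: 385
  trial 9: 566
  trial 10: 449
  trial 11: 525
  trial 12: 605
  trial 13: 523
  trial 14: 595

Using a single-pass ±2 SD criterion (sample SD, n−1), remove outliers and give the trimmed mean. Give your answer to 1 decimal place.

n = 14, ΣRT = 8177, M = 584.071
Σ(x−M)² = 1081884.93; s = √(1081884.93/13) = 288.482
Cutoffs: 584.071 ± 2·288.482 → [7.1, 1161.0]
Outside: 1553 → excluded.
Retained (n=13): Σ = 6624, mean = 6624/13 = 509.538

509.5 ms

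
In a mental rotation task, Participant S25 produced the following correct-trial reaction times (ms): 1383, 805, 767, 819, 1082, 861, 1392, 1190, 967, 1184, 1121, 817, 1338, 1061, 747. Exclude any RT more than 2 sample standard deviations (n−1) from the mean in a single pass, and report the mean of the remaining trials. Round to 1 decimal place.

n = 15, ΣRT = 15534, M = 1035.600
Σ(x−M)² = 733611.60; s = √(733611.60/14) = 228.912
Cutoffs: 1035.600 ± 2·228.912 → [577.8, 1493.4]
No RTs fall outside the cutoffs; all 15 retained. Mean = 15534/15 = 1035.600

1035.6 ms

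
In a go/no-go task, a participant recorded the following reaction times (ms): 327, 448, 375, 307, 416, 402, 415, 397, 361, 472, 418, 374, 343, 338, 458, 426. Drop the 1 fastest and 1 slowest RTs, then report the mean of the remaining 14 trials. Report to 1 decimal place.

Sorted: 307, 327, 338, 343, 361, 374, 375, 397, 402, 415, 416, 418, 426, 448, 458, 472
Drop lowest 1 (307) and highest 1 (472)
Remaining (n=14): Σ = 5498, mean = 5498/14 = 392.714

392.7 ms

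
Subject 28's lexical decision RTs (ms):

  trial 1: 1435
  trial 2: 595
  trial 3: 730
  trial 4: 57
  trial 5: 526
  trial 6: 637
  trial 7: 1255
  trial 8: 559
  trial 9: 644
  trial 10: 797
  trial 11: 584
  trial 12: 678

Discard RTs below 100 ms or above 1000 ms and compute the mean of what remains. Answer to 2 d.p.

Excluded: 57, 1255, 1435
Retained (n=9): Σ = 5750
Mean = 5750/9 = 638.8889

638.89 ms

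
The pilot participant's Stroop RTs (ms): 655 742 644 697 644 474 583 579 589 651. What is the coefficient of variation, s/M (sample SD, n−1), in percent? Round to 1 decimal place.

11.8%

n = 10, Σ = 6258, M = 625.8000
Σ(x−M)² = 49141.600; s = √(49141.600/9) = 73.8930
CV = 73.8930 / 625.8000 = 0.11808 = 11.808%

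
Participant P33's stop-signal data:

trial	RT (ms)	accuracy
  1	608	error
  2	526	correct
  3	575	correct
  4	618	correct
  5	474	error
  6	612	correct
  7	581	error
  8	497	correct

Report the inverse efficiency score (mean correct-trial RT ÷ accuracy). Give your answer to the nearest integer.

905 ms

Correct trials (n=5): 526, 575, 618, 612, 497
Mean correct RT = 2828/5 = 565.6000 ms
Proportion correct = 5/8
IES = 565.6000 / (5/8) = 904.960 ms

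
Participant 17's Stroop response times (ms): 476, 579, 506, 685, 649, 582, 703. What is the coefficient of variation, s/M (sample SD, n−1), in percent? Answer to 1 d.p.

n = 7, Σ = 4180, M = 597.1429
Σ(x−M)² = 45154.857; s = √(45154.857/6) = 86.7514
CV = 86.7514 / 597.1429 = 0.14528 = 14.528%

14.5%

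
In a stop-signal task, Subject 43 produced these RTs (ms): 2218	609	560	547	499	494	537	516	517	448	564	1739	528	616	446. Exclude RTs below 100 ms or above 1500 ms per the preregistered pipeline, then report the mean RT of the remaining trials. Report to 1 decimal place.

Excluded: 1739, 2218
Retained (n=13): Σ = 6881
Mean = 6881/13 = 529.3077

529.3 ms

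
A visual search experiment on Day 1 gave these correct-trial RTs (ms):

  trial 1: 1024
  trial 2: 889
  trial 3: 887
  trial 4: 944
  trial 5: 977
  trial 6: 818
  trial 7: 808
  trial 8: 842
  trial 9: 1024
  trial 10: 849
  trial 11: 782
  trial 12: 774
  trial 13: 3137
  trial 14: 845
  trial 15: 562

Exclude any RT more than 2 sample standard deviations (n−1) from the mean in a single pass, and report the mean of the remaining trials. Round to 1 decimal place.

858.9 ms

n = 15, ΣRT = 15162, M = 1010.800
Σ(x−M)² = 5027148.40; s = √(5027148.40/14) = 599.235
Cutoffs: 1010.800 ± 2·599.235 → [-187.7, 2209.3]
Outside: 3137 → excluded.
Retained (n=14): Σ = 12025, mean = 12025/14 = 858.929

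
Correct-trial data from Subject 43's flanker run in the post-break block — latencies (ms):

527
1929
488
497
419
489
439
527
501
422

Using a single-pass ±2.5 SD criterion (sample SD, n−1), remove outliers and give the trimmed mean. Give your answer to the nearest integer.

479 ms

n = 10, ΣRT = 6238, M = 623.800
Σ(x−M)² = 1906875.60; s = √(1906875.60/9) = 460.299
Cutoffs: 623.800 ± 2.5·460.299 → [-526.9, 1774.5]
Outside: 1929 → excluded.
Retained (n=9): Σ = 4309, mean = 4309/9 = 478.778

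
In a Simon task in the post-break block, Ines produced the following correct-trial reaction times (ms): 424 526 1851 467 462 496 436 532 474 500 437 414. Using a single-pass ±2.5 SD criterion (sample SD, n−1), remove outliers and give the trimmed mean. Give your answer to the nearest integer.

470 ms

n = 12, ΣRT = 7019, M = 584.917
Σ(x−M)² = 1764832.92; s = √(1764832.92/11) = 400.549
Cutoffs: 584.917 ± 2.5·400.549 → [-416.5, 1586.3]
Outside: 1851 → excluded.
Retained (n=11): Σ = 5168, mean = 5168/11 = 469.818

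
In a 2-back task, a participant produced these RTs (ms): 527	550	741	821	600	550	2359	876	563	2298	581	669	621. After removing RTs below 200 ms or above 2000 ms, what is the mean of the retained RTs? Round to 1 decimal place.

645.4 ms

Excluded: 2298, 2359
Retained (n=11): Σ = 7099
Mean = 7099/11 = 645.3636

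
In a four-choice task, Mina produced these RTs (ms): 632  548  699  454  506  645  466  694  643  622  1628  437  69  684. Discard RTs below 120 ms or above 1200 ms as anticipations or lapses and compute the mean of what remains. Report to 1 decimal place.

Excluded: 69, 1628
Retained (n=12): Σ = 7030
Mean = 7030/12 = 585.8333

585.8 ms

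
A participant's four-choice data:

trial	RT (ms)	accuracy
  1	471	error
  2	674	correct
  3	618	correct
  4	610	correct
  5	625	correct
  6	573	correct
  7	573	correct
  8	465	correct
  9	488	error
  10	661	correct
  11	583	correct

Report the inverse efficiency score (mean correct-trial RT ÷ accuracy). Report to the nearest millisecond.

731 ms

Correct trials (n=9): 674, 618, 610, 625, 573, 573, 465, 661, 583
Mean correct RT = 5382/9 = 598.0000 ms
Proportion correct = 9/11
IES = 598.0000 / (9/11) = 730.889 ms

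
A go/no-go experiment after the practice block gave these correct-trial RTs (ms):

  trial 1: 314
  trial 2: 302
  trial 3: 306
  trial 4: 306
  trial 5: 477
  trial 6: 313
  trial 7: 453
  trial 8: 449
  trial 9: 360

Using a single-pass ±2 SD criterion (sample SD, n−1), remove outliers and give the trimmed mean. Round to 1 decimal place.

n = 9, ΣRT = 3280, M = 364.444
Σ(x−M)² = 43602.22; s = √(43602.22/8) = 73.826
Cutoffs: 364.444 ± 2·73.826 → [216.8, 512.1]
No RTs fall outside the cutoffs; all 9 retained. Mean = 3280/9 = 364.444

364.4 ms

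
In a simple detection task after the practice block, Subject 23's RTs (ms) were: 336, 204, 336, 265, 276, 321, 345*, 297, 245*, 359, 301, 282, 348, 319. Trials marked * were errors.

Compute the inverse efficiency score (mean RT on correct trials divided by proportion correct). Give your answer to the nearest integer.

Correct trials (n=12): 336, 204, 336, 265, 276, 321, 297, 359, 301, 282, 348, 319
Mean correct RT = 3644/12 = 303.6667 ms
Proportion correct = 12/14
IES = 303.6667 / (12/14) = 354.278 ms

354 ms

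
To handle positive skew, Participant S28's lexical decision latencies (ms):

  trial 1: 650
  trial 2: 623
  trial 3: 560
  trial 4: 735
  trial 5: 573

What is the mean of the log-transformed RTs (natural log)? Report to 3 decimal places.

ln(RT): 6.4770, 6.4345, 6.3279, 6.5999, 6.3509
Σ ln(RT) = 32.1902
Mean = 32.1902/5 = 6.43804

6.438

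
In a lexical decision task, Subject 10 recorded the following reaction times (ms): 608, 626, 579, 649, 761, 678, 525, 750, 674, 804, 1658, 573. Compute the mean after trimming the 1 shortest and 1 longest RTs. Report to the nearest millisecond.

670 ms

Sorted: 525, 573, 579, 608, 626, 649, 674, 678, 750, 761, 804, 1658
Drop lowest 1 (525) and highest 1 (1658)
Remaining (n=10): Σ = 6702, mean = 6702/10 = 670.200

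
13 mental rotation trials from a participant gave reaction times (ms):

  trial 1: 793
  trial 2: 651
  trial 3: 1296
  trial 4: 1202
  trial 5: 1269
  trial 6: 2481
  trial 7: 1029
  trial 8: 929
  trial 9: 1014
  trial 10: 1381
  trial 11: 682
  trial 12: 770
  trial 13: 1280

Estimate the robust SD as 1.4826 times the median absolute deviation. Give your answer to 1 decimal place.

Sorted: 651, 682, 770, 793, 929, 1014, 1029, 1202, 1269, 1280, 1296, 1381, 2481 → median = 1029
|x − 1029| sorted: 0, 15, 100, 173, 236, 240, 251, 259, 267, 347, 352, 378, 1452 → MAD = 251
Robust SD ≈ 1.4826 × 251 = 372.133

372.1 ms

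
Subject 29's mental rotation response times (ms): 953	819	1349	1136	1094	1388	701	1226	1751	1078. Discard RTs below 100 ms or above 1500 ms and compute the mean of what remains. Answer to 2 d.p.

Excluded: 1751
Retained (n=9): Σ = 9744
Mean = 9744/9 = 1082.6667

1082.67 ms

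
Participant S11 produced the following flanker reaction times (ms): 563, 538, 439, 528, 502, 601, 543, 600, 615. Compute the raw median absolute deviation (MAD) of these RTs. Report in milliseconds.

Sorted: 439, 502, 528, 538, 543, 563, 600, 601, 615 → median = 543
|x − 543|: 20, 5, 104, 15, 41, 58, 0, 57, 72
Sorted deviations: 0, 5, 15, 20, 41, 57, 58, 72, 104 → MAD = 41

41 ms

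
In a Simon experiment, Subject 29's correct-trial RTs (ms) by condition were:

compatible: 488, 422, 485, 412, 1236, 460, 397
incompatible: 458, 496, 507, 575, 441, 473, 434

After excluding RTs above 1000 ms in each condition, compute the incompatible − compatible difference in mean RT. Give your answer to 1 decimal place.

39.4 ms

compatible: exclude 1236
M(compatible) = 2664/6 = 444.000
M(incompatible) = 3384/7 = 483.429
Difference = 483.429 − 444.000 = 39.429 ms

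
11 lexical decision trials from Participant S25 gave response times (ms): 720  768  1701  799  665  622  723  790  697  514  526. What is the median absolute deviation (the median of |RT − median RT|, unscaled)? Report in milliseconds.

70 ms

Sorted: 514, 526, 622, 665, 697, 720, 723, 768, 790, 799, 1701 → median = 720
|x − 720|: 0, 48, 981, 79, 55, 98, 3, 70, 23, 206, 194
Sorted deviations: 0, 3, 23, 48, 55, 70, 79, 98, 194, 206, 981 → MAD = 70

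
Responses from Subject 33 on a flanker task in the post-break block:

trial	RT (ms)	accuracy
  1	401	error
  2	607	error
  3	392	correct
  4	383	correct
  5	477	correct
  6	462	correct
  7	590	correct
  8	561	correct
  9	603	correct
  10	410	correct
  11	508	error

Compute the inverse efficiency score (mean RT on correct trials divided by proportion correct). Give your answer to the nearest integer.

Correct trials (n=8): 392, 383, 477, 462, 590, 561, 603, 410
Mean correct RT = 3878/8 = 484.7500 ms
Proportion correct = 8/11
IES = 484.7500 / (8/11) = 666.531 ms

667 ms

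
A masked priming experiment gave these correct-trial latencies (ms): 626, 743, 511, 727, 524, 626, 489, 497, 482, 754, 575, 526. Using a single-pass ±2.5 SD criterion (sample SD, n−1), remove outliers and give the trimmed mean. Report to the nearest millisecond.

n = 12, ΣRT = 7080, M = 590.000
Σ(x−M)² = 117098.00; s = √(117098.00/11) = 103.176
Cutoffs: 590.000 ± 2.5·103.176 → [332.1, 847.9]
No RTs fall outside the cutoffs; all 12 retained. Mean = 7080/12 = 590.000

590 ms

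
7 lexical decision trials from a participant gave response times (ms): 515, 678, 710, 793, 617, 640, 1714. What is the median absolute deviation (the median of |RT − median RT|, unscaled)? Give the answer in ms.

61 ms

Sorted: 515, 617, 640, 678, 710, 793, 1714 → median = 678
|x − 678|: 163, 0, 32, 115, 61, 38, 1036
Sorted deviations: 0, 32, 38, 61, 115, 163, 1036 → MAD = 61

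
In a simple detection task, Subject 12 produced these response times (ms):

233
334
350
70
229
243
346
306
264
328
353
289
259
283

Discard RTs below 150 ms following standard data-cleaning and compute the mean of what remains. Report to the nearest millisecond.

294 ms

Excluded: 70
Retained (n=13): Σ = 3817
Mean = 3817/13 = 293.6154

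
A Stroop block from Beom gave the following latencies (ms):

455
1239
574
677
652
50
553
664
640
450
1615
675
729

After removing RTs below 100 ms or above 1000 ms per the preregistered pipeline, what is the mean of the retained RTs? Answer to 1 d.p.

606.9 ms

Excluded: 50, 1239, 1615
Retained (n=10): Σ = 6069
Mean = 6069/10 = 606.9000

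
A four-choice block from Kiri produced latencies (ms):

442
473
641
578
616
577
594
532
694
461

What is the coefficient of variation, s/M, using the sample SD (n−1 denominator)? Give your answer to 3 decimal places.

0.147

n = 10, Σ = 5608, M = 560.8000
Σ(x−M)² = 61493.600; s = √(61493.600/9) = 82.6597
CV = 82.6597 / 560.8000 = 0.14740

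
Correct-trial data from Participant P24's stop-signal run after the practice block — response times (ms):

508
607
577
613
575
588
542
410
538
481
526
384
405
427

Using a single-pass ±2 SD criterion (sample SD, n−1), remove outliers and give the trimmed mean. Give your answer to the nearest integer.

513 ms

n = 14, ΣRT = 7181, M = 512.929
Σ(x−M)² = 81394.93; s = √(81394.93/13) = 79.127
Cutoffs: 512.929 ± 2·79.127 → [354.7, 671.2]
No RTs fall outside the cutoffs; all 14 retained. Mean = 7181/14 = 512.929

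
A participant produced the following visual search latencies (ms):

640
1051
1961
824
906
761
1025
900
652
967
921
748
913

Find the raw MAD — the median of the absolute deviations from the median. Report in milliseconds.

119 ms

Sorted: 640, 652, 748, 761, 824, 900, 906, 913, 921, 967, 1025, 1051, 1961 → median = 906
|x − 906|: 266, 145, 1055, 82, 0, 145, 119, 6, 254, 61, 15, 158, 7
Sorted deviations: 0, 6, 7, 15, 61, 82, 119, 145, 145, 158, 254, 266, 1055 → MAD = 119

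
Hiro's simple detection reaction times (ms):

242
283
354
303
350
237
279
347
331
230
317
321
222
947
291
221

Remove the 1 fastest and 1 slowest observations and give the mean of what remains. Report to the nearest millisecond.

293 ms

Sorted: 221, 222, 230, 237, 242, 279, 283, 291, 303, 317, 321, 331, 347, 350, 354, 947
Drop lowest 1 (221) and highest 1 (947)
Remaining (n=14): Σ = 4107, mean = 4107/14 = 293.357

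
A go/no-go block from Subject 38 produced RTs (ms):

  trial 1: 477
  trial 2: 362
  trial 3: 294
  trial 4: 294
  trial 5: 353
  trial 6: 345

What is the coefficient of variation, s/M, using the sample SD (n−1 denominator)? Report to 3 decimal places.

n = 6, Σ = 2125, M = 354.1667
Σ(x−M)² = 22474.833; s = √(22474.833/5) = 67.0445
CV = 67.0445 / 354.1667 = 0.18930

0.189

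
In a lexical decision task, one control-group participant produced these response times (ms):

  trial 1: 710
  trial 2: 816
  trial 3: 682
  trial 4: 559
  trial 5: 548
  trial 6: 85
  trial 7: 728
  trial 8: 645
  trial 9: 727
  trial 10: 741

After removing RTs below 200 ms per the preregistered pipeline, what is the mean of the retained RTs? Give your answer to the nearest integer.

684 ms

Excluded: 85
Retained (n=9): Σ = 6156
Mean = 6156/9 = 684.0000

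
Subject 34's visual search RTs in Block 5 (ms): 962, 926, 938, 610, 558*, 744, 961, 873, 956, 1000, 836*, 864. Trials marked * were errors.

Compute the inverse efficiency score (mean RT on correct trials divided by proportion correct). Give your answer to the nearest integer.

1060 ms

Correct trials (n=10): 962, 926, 938, 610, 744, 961, 873, 956, 1000, 864
Mean correct RT = 8834/10 = 883.4000 ms
Proportion correct = 10/12
IES = 883.4000 / (10/12) = 1060.080 ms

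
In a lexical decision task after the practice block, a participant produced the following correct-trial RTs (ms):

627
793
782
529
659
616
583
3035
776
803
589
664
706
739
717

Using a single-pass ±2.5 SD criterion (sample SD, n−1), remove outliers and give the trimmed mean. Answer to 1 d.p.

n = 15, ΣRT = 12618, M = 841.200
Σ(x−M)² = 5257380.40; s = √(5257380.40/14) = 612.803
Cutoffs: 841.200 ± 2.5·612.803 → [-690.8, 2373.2]
Outside: 3035 → excluded.
Retained (n=14): Σ = 9583, mean = 9583/14 = 684.500

684.5 ms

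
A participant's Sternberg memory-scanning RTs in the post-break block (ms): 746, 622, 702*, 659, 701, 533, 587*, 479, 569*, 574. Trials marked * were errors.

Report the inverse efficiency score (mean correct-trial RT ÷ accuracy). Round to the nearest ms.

880 ms

Correct trials (n=7): 746, 622, 659, 701, 533, 479, 574
Mean correct RT = 4314/7 = 616.2857 ms
Proportion correct = 7/10
IES = 616.2857 / (7/10) = 880.408 ms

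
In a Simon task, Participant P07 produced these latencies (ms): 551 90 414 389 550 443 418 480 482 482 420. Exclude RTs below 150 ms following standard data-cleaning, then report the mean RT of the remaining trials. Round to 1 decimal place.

Excluded: 90
Retained (n=10): Σ = 4629
Mean = 4629/10 = 462.9000

462.9 ms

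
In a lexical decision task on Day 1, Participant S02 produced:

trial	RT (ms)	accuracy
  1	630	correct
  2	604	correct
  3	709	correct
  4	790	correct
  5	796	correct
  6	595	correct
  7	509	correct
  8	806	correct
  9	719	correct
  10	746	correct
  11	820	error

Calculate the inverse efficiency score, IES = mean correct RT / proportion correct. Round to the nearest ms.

759 ms

Correct trials (n=10): 630, 604, 709, 790, 796, 595, 509, 806, 719, 746
Mean correct RT = 6904/10 = 690.4000 ms
Proportion correct = 10/11
IES = 690.4000 / (10/11) = 759.440 ms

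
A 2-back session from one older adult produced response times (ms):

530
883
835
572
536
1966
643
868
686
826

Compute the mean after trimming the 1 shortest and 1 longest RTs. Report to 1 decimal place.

Sorted: 530, 536, 572, 643, 686, 826, 835, 868, 883, 1966
Drop lowest 1 (530) and highest 1 (1966)
Remaining (n=8): Σ = 5849, mean = 5849/8 = 731.125

731.1 ms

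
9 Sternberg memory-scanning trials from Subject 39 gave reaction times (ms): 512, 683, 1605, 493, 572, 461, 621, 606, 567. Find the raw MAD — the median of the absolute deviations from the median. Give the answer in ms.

60 ms

Sorted: 461, 493, 512, 567, 572, 606, 621, 683, 1605 → median = 572
|x − 572|: 60, 111, 1033, 79, 0, 111, 49, 34, 5
Sorted deviations: 0, 5, 34, 49, 60, 79, 111, 111, 1033 → MAD = 60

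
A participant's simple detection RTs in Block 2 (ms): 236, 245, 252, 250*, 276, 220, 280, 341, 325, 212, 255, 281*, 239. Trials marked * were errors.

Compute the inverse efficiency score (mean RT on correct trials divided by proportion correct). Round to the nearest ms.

310 ms

Correct trials (n=11): 236, 245, 252, 276, 220, 280, 341, 325, 212, 255, 239
Mean correct RT = 2881/11 = 261.9091 ms
Proportion correct = 11/13
IES = 261.9091 / (11/13) = 309.529 ms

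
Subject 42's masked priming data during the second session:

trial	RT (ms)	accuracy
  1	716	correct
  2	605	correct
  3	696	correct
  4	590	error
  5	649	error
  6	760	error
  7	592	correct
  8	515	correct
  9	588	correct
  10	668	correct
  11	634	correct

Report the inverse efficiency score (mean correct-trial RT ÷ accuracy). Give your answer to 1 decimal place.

861.8 ms

Correct trials (n=8): 716, 605, 696, 592, 515, 588, 668, 634
Mean correct RT = 5014/8 = 626.7500 ms
Proportion correct = 8/11
IES = 626.7500 / (8/11) = 861.781 ms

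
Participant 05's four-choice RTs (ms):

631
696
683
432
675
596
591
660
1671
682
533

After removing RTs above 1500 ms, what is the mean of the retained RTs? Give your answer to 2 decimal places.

617.90 ms

Excluded: 1671
Retained (n=10): Σ = 6179
Mean = 6179/10 = 617.9000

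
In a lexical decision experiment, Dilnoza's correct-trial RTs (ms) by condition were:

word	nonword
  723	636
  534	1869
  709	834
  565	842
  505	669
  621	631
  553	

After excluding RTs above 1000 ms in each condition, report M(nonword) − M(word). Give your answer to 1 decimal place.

121.0 ms

nonword: exclude 1869
M(word) = 4210/7 = 601.429
M(nonword) = 3612/5 = 722.400
Difference = 722.400 − 601.429 = 120.971 ms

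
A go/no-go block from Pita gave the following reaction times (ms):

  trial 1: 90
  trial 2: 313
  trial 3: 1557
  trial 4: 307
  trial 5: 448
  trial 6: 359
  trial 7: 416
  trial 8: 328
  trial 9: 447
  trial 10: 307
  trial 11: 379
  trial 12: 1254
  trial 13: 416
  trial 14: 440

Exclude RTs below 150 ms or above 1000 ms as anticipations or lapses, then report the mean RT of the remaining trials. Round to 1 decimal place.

Excluded: 90, 1254, 1557
Retained (n=11): Σ = 4160
Mean = 4160/11 = 378.1818

378.2 ms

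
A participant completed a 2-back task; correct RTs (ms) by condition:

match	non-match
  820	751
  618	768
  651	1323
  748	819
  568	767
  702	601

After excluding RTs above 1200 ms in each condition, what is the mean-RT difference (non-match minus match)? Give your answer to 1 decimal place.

56.7 ms

non-match: exclude 1323
M(match) = 4107/6 = 684.500
M(non-match) = 3706/5 = 741.200
Difference = 741.200 − 684.500 = 56.700 ms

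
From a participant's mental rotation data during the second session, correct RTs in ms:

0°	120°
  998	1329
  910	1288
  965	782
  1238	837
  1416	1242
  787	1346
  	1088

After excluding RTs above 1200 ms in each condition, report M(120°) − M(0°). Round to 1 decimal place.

0°: exclude 1238, 1416
120°: exclude 1329, 1288, 1242, 1346
M(0°) = 3660/4 = 915.000
M(120°) = 2707/3 = 902.333
Difference = 902.333 − 915.000 = -12.667 ms

-12.7 ms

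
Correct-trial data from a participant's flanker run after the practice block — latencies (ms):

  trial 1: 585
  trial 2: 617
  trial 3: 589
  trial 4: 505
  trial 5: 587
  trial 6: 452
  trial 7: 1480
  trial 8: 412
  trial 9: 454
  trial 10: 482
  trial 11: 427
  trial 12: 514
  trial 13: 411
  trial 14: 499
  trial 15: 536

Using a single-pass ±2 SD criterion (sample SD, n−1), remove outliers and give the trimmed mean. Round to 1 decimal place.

505.0 ms

n = 15, ΣRT = 8550, M = 570.000
Σ(x−M)² = 950560.00; s = √(950560.00/14) = 260.571
Cutoffs: 570.000 ± 2·260.571 → [48.9, 1091.1]
Outside: 1480 → excluded.
Retained (n=14): Σ = 7070, mean = 7070/14 = 505.000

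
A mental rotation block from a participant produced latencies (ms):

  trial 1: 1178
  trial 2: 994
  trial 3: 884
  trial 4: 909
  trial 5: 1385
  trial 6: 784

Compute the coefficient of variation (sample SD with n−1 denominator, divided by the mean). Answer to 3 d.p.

0.217

n = 6, Σ = 6134, M = 1022.3333
Σ(x−M)² = 245345.333; s = √(245345.333/5) = 221.5154
CV = 221.5154 / 1022.3333 = 0.21668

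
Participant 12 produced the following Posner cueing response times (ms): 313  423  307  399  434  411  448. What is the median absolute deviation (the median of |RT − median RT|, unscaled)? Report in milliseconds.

23 ms

Sorted: 307, 313, 399, 411, 423, 434, 448 → median = 411
|x − 411|: 98, 12, 104, 12, 23, 0, 37
Sorted deviations: 0, 12, 12, 23, 37, 98, 104 → MAD = 23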